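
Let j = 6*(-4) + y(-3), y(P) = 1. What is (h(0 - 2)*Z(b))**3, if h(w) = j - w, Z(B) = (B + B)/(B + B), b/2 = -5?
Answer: -9261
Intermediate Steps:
b = -10 (b = 2*(-5) = -10)
j = -23 (j = 6*(-4) + 1 = -24 + 1 = -23)
Z(B) = 1 (Z(B) = (2*B)/((2*B)) = (2*B)*(1/(2*B)) = 1)
h(w) = -23 - w
(h(0 - 2)*Z(b))**3 = ((-23 - (0 - 2))*1)**3 = ((-23 - 1*(-2))*1)**3 = ((-23 + 2)*1)**3 = (-21*1)**3 = (-21)**3 = -9261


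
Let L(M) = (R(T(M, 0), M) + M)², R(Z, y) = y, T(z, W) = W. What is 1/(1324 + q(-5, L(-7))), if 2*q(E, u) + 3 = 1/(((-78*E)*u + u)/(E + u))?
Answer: 153272/202702411 ≈ 0.00075614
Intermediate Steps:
L(M) = 4*M² (L(M) = (M + M)² = (2*M)² = 4*M²)
q(E, u) = -3/2 + (E + u)/(2*(u - 78*E*u)) (q(E, u) = -3/2 + 1/(2*((((-78*E)*u + u)/(E + u)))) = -3/2 + 1/(2*(((-78*E*u + u)/(E + u)))) = -3/2 + 1/(2*(((u - 78*E*u)/(E + u)))) = -3/2 + ((E + u)/(u - 78*E*u))/2 = -3/2 + (E + u)/(2*(u - 78*E*u)))
1/(1324 + q(-5, L(-7))) = 1/(1324 + (4*(-7)² - ½*(-5) - 117*(-5)*4*(-7)²)/(((4*(-7)²))*(-1 + 78*(-5)))) = 1/(1324 + (4*49 + 5/2 - 117*(-5)*4*49)/(((4*49))*(-1 - 390))) = 1/(1324 + (196 + 5/2 - 117*(-5)*196)/(196*(-391))) = 1/(1324 + (1/196)*(-1/391)*(196 + 5/2 + 114660)) = 1/(1324 + (1/196)*(-1/391)*(229717/2)) = 1/(1324 - 229717/153272) = 1/(202702411/153272) = 153272/202702411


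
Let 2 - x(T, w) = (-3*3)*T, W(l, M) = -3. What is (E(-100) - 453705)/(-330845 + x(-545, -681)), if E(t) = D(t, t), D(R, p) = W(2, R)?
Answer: 37809/27979 ≈ 1.3513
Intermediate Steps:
D(R, p) = -3
x(T, w) = 2 + 9*T (x(T, w) = 2 - (-3*3)*T = 2 - (-9)*T = 2 + 9*T)
E(t) = -3
(E(-100) - 453705)/(-330845 + x(-545, -681)) = (-3 - 453705)/(-330845 + (2 + 9*(-545))) = -453708/(-330845 + (2 - 4905)) = -453708/(-330845 - 4903) = -453708/(-335748) = -453708*(-1/335748) = 37809/27979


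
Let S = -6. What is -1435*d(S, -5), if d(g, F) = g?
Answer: 8610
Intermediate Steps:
-1435*d(S, -5) = -1435*(-6) = 8610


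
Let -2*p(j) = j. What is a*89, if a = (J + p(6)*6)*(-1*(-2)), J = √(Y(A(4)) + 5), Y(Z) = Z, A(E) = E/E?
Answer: -3204 + 178*√6 ≈ -2768.0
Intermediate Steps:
p(j) = -j/2
A(E) = 1
J = √6 (J = √(1 + 5) = √6 ≈ 2.4495)
a = -36 + 2*√6 (a = (√6 - ½*6*6)*(-1*(-2)) = (√6 - 3*6)*2 = (√6 - 18)*2 = (-18 + √6)*2 = -36 + 2*√6 ≈ -31.101)
a*89 = (-36 + 2*√6)*89 = -3204 + 178*√6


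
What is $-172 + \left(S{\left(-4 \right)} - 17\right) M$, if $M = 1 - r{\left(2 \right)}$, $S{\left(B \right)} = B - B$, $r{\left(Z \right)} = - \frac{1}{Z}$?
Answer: $- \frac{395}{2} \approx -197.5$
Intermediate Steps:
$S{\left(B \right)} = 0$
$M = \frac{3}{2}$ ($M = 1 - - \frac{1}{2} = 1 + \frac{1}{2} = \frac{3}{2} \approx 1.5$)
$-172 + \left(S{\left(-4 \right)} - 17\right) M = -172 + \left(0 - 17\right) \frac{3}{2} = -172 - \frac{51}{2} = - \frac{395}{2}$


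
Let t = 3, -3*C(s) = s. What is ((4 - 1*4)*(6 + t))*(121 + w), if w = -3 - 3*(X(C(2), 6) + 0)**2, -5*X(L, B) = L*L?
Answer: 0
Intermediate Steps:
C(s) = -s/3
X(L, B) = -L**2/5 (X(L, B) = -L*L/5 = -L**2/5)
w = -2041/675 (w = -3 - 3*(-(-1/3*2)**2/5 + 0)**2 = -3 - 3*(-(-2/3)**2/5 + 0)**2 = -3 - 3*(-1/5*4/9 + 0)**2 = -3 - 3*(-4/45 + 0)**2 = -3 - 3*(-4/45)**2 = -3 - 3*16/2025 = -3 - 16/675 = -2041/675 ≈ -3.0237)
((4 - 1*4)*(6 + t))*(121 + w) = ((4 - 1*4)*(6 + 3))*(121 - 2041/675) = ((4 - 4)*9)*(79634/675) = (0*9)*(79634/675) = 0*(79634/675) = 0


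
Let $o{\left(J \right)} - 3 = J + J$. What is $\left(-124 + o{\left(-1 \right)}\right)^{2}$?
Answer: $15129$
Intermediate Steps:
$o{\left(J \right)} = 3 + 2 J$ ($o{\left(J \right)} = 3 + \left(J + J\right) = 3 + 2 J$)
$\left(-124 + o{\left(-1 \right)}\right)^{2} = \left(-124 + \left(3 + 2 \left(-1\right)\right)\right)^{2} = \left(-124 + \left(3 - 2\right)\right)^{2} = \left(-124 + 1\right)^{2} = \left(-123\right)^{2} = 15129$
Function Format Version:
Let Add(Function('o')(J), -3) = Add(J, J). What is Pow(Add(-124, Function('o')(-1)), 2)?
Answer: 15129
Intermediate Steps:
Function('o')(J) = Add(3, Mul(2, J)) (Function('o')(J) = Add(3, Add(J, J)) = Add(3, Mul(2, J)))
Pow(Add(-124, Function('o')(-1)), 2) = Pow(Add(-124, Add(3, Mul(2, -1))), 2) = Pow(Add(-124, Add(3, -2)), 2) = Pow(Add(-124, 1), 2) = Pow(-123, 2) = 15129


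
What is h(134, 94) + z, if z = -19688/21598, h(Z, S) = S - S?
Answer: -9844/10799 ≈ -0.91157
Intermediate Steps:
h(Z, S) = 0
z = -9844/10799 (z = -19688*1/21598 = -9844/10799 ≈ -0.91157)
h(134, 94) + z = 0 - 9844/10799 = -9844/10799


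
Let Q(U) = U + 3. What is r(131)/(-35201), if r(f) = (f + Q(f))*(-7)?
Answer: 1855/35201 ≈ 0.052697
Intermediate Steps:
Q(U) = 3 + U
r(f) = -21 - 14*f (r(f) = (f + (3 + f))*(-7) = (3 + 2*f)*(-7) = -21 - 14*f)
r(131)/(-35201) = (-21 - 14*131)/(-35201) = (-21 - 1834)*(-1/35201) = -1855*(-1/35201) = 1855/35201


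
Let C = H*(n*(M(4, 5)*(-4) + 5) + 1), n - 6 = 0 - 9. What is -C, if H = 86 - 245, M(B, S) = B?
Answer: 5406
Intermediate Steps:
H = -159
n = -3 (n = 6 + (0 - 9) = 6 - 9 = -3)
C = -5406 (C = -159*(-3*(4*(-4) + 5) + 1) = -159*(-3*(-16 + 5) + 1) = -159*(-3*(-11) + 1) = -159*(33 + 1) = -159*34 = -5406)
-C = -1*(-5406) = 5406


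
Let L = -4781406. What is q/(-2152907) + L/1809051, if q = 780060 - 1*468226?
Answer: -3619348685592/1298239520419 ≈ -2.7879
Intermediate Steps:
q = 311834 (q = 780060 - 468226 = 311834)
q/(-2152907) + L/1809051 = 311834/(-2152907) - 4781406/1809051 = 311834*(-1/2152907) - 4781406*1/1809051 = -311834/2152907 - 1593802/603017 = -3619348685592/1298239520419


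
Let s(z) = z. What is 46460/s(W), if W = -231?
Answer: -46460/231 ≈ -201.13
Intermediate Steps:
46460/s(W) = 46460/(-231) = 46460*(-1/231) = -46460/231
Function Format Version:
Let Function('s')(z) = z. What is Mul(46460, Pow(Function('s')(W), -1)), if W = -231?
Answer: Rational(-46460, 231) ≈ -201.13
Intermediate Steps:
Mul(46460, Pow(Function('s')(W), -1)) = Mul(46460, Pow(-231, -1)) = Mul(46460, Rational(-1, 231)) = Rational(-46460, 231)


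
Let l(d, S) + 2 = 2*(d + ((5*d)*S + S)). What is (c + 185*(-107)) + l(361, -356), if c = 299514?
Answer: -1005433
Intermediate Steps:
l(d, S) = -2 + 2*S + 2*d + 10*S*d (l(d, S) = -2 + 2*(d + ((5*d)*S + S)) = -2 + 2*(d + (5*S*d + S)) = -2 + 2*(d + (S + 5*S*d)) = -2 + 2*(S + d + 5*S*d) = -2 + (2*S + 2*d + 10*S*d) = -2 + 2*S + 2*d + 10*S*d)
(c + 185*(-107)) + l(361, -356) = (299514 + 185*(-107)) + (-2 + 2*(-356) + 2*361 + 10*(-356)*361) = (299514 - 19795) + (-2 - 712 + 722 - 1285160) = 279719 - 1285152 = -1005433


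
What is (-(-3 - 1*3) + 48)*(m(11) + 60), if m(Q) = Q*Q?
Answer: 9774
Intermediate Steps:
m(Q) = Q²
(-(-3 - 1*3) + 48)*(m(11) + 60) = (-(-3 - 1*3) + 48)*(11² + 60) = (-(-3 - 3) + 48)*(121 + 60) = (-1*(-6) + 48)*181 = (6 + 48)*181 = 54*181 = 9774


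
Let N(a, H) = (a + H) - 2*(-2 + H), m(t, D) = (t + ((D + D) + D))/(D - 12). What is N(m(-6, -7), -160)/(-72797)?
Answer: -3143/1383143 ≈ -0.0022724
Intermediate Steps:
m(t, D) = (t + 3*D)/(-12 + D) (m(t, D) = (t + (2*D + D))/(-12 + D) = (t + 3*D)/(-12 + D))
N(a, H) = 4 + a - H (N(a, H) = (H + a) + (4 - 2*H) = 4 + a - H)
N(m(-6, -7), -160)/(-72797) = (4 + (-6 + 3*(-7))/(-12 - 7) - 1*(-160))/(-72797) = (4 + (-6 - 21)/(-19) + 160)*(-1/72797) = (4 - 1/19*(-27) + 160)*(-1/72797) = (4 + 27/19 + 160)*(-1/72797) = (3143/19)*(-1/72797) = -3143/1383143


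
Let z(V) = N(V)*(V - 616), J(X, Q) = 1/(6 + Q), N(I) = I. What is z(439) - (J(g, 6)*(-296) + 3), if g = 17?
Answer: -233044/3 ≈ -77681.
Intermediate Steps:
z(V) = V*(-616 + V) (z(V) = V*(V - 616) = V*(-616 + V))
z(439) - (J(g, 6)*(-296) + 3) = 439*(-616 + 439) - (-296/(6 + 6) + 3) = 439*(-177) - (-296/12 + 3) = -77703 - ((1/12)*(-296) + 3) = -77703 - (-74/3 + 3) = -77703 - 1*(-65/3) = -77703 + 65/3 = -233044/3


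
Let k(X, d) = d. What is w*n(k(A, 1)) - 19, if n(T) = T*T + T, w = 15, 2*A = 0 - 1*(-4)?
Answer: 11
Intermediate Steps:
A = 2 (A = (0 - 1*(-4))/2 = (0 + 4)/2 = (½)*4 = 2)
n(T) = T + T² (n(T) = T² + T = T + T²)
w*n(k(A, 1)) - 19 = 15*(1*(1 + 1)) - 19 = 15*(1*2) - 19 = 15*2 - 19 = 30 - 19 = 11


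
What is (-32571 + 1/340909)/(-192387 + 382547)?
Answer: -5551873519/32413627720 ≈ -0.17128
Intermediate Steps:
(-32571 + 1/340909)/(-192387 + 382547) = (-32571 + 1/340909)/190160 = -11103747038/340909*1/190160 = -5551873519/32413627720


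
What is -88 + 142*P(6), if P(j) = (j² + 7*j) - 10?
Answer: 9568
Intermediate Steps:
P(j) = -10 + j² + 7*j
-88 + 142*P(6) = -88 + 142*(-10 + 6² + 7*6) = -88 + 142*(-10 + 36 + 42) = -88 + 142*68 = -88 + 9656 = 9568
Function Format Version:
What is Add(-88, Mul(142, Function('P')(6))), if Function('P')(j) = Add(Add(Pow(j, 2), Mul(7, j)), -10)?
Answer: 9568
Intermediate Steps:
Function('P')(j) = Add(-10, Pow(j, 2), Mul(7, j))
Add(-88, Mul(142, Function('P')(6))) = Add(-88, Mul(142, Add(-10, Pow(6, 2), Mul(7, 6)))) = Add(-88, Mul(142, Add(-10, 36, 42))) = Add(-88, Mul(142, 68)) = Add(-88, 9656) = 9568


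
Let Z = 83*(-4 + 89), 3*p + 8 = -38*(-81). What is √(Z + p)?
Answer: √72705/3 ≈ 89.880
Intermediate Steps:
p = 3070/3 (p = -8/3 + (-38*(-81))/3 = -8/3 + (⅓)*3078 = -8/3 + 1026 = 3070/3 ≈ 1023.3)
Z = 7055 (Z = 83*85 = 7055)
√(Z + p) = √(7055 + 3070/3) = √(24235/3) = √72705/3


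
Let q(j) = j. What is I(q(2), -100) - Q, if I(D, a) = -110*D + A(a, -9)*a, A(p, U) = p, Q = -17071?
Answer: 26851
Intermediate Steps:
I(D, a) = a² - 110*D (I(D, a) = -110*D + a*a = -110*D + a² = a² - 110*D)
I(q(2), -100) - Q = ((-100)² - 110*2) - 1*(-17071) = (10000 - 220) + 17071 = 9780 + 17071 = 26851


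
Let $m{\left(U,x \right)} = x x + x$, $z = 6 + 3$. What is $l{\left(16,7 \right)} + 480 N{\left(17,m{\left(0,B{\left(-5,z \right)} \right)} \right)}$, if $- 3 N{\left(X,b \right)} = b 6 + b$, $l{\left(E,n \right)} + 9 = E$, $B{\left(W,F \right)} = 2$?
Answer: $-6713$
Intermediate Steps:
$z = 9$
$l{\left(E,n \right)} = -9 + E$
$m{\left(U,x \right)} = x + x^{2}$ ($m{\left(U,x \right)} = x^{2} + x = x + x^{2}$)
$N{\left(X,b \right)} = - \frac{7 b}{3}$ ($N{\left(X,b \right)} = - \frac{b 6 + b}{3} = - \frac{6 b + b}{3} = - \frac{7 b}{3}$)
$l{\left(16,7 \right)} + 480 N{\left(17,m{\left(0,B{\left(-5,z \right)} \right)} \right)} = \left(-9 + 16\right) + 480 \left(- \frac{7 \cdot 2 \left(1 + 2\right)}{3}\right) = 7 + 480 \left(- \frac{7 \cdot 2 \cdot 3}{3}\right) = 7 + 480 \left(\left(- \frac{7}{3}\right) 6\right) = 7 + 480 \left(-14\right) = 7 - 6720 = -6713$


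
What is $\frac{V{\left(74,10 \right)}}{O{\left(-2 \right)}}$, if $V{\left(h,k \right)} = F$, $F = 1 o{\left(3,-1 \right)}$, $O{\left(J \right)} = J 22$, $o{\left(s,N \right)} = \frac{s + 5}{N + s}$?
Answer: $- \frac{1}{11} \approx -0.090909$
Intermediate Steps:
$o{\left(s,N \right)} = \frac{5 + s}{N + s}$
$O{\left(J \right)} = 22 J$
$F = 4$ ($F = 1 \frac{5 + 3}{-1 + 3} = 1 \cdot \frac{1}{2} \cdot 8 = 1 \cdot 4 = 4$)
$V{\left(h,k \right)} = 4$
$\frac{V{\left(74,10 \right)}}{O{\left(-2 \right)}} = \frac{4}{22 \left(-2\right)} = \frac{4}{-44} = 4 \left(- \frac{1}{44}\right) = - \frac{1}{11}$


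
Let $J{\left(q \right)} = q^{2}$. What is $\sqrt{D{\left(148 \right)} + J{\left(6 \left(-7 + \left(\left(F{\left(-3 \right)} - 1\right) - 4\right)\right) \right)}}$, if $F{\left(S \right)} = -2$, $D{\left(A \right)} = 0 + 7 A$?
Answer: $34 \sqrt{7} \approx 89.956$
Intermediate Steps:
$D{\left(A \right)} = 7 A$
$\sqrt{D{\left(148 \right)} + J{\left(6 \left(-7 + \left(\left(F{\left(-3 \right)} - 1\right) - 4\right)\right) \right)}} = \sqrt{7 \cdot 148 + \left(6 \left(-7 - 7\right)\right)^{2}} = \sqrt{1036 + \left(6 \left(-7 - 7\right)\right)^{2}} = \sqrt{1036 + \left(6 \left(-14\right)\right)^{2}} = \sqrt{1036 + \left(-84\right)^{2}} = \sqrt{1036 + 7056} = \sqrt{8092} = 34 \sqrt{7}$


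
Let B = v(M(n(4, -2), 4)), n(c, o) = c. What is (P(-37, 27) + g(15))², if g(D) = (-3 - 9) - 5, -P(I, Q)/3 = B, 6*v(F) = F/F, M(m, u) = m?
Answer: 1225/4 ≈ 306.25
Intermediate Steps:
v(F) = ⅙ (v(F) = (F/F)/6 = (⅙)*1 = ⅙)
B = ⅙ ≈ 0.16667
P(I, Q) = -½ (P(I, Q) = -3*⅙ = -½)
g(D) = -17 (g(D) = -12 - 5 = -17)
(P(-37, 27) + g(15))² = (-½ - 17)² = (-35/2)² = 1225/4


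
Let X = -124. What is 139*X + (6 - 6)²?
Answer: -17236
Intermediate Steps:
139*X + (6 - 6)² = 139*(-124) + (6 - 6)² = -17236 + 0² = -17236 + 0 = -17236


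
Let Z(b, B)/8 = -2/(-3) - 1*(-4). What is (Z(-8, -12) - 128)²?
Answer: 73984/9 ≈ 8220.4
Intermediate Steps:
Z(b, B) = 112/3 (Z(b, B) = 8*(-2/(-3) - 1*(-4)) = 8*(-2*(-⅓) + 4) = 8*(⅔ + 4) = 8*(14/3) = 112/3)
(Z(-8, -12) - 128)² = (112/3 - 128)² = (-272/3)² = 73984/9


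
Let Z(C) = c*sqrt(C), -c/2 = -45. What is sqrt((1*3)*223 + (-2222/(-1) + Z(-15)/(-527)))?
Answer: sqrt(802914539 - 47430*I*sqrt(15))/527 ≈ 53.768 - 0.0061507*I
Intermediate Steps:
c = 90 (c = -2*(-45) = 90)
Z(C) = 90*sqrt(C)
sqrt((1*3)*223 + (-2222/(-1) + Z(-15)/(-527))) = sqrt((1*3)*223 + (-2222/(-1) + (90*sqrt(-15))/(-527))) = sqrt(3*223 + (-2222*(-1) + (90*(I*sqrt(15)))*(-1/527))) = sqrt(669 + (2222 + (90*I*sqrt(15))*(-1/527))) = sqrt(669 + (2222 - 90*I*sqrt(15)/527)) = sqrt(2891 - 90*I*sqrt(15)/527)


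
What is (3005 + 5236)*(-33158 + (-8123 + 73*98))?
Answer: -281240607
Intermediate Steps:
(3005 + 5236)*(-33158 + (-8123 + 73*98)) = 8241*(-33158 + (-8123 + 7154)) = 8241*(-33158 - 969) = 8241*(-34127) = -281240607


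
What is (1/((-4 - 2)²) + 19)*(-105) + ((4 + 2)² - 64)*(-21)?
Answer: -16919/12 ≈ -1409.9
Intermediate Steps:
(1/((-4 - 2)²) + 19)*(-105) + ((4 + 2)² - 64)*(-21) = (1/((-6)²) + 19)*(-105) + (6² - 64)*(-21) = (1/36 + 19)*(-105) + (36 - 64)*(-21) = (1/36 + 19)*(-105) - 28*(-21) = (685/36)*(-105) + 588 = -23975/12 + 588 = -16919/12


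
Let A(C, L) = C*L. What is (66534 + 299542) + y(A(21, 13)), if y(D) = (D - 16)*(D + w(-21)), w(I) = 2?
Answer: 436751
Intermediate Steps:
y(D) = (-16 + D)*(2 + D) (y(D) = (D - 16)*(D + 2) = (-16 + D)*(2 + D))
(66534 + 299542) + y(A(21, 13)) = (66534 + 299542) + (-32 + (21*13)² - 294*13) = 366076 + (-32 + 273² - 14*273) = 366076 + (-32 + 74529 - 3822) = 366076 + 70675 = 436751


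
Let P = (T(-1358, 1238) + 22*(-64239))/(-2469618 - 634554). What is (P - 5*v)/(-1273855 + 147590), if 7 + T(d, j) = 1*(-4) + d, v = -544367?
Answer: -8449045410247/3496120277580 ≈ -2.4167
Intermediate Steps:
T(d, j) = -11 + d (T(d, j) = -7 + (1*(-4) + d) = -7 + (-4 + d) = -11 + d)
P = 1414627/3104172 (P = ((-11 - 1358) + 22*(-64239))/(-2469618 - 634554) = (-1369 - 1413258)/(-3104172) = -1414627*(-1/3104172) = 1414627/3104172 ≈ 0.45572)
(P - 5*v)/(-1273855 + 147590) = (1414627/3104172 - 5*(-544367))/(-1273855 + 147590) = (1414627/3104172 + 2721835)/(-1126265) = (8449045410247/3104172)*(-1/1126265) = -8449045410247/3496120277580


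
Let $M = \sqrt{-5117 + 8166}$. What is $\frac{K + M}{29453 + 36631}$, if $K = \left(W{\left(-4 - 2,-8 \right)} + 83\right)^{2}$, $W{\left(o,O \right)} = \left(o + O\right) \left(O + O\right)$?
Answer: $\frac{94249}{66084} + \frac{\sqrt{3049}}{66084} \approx 1.427$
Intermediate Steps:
$W{\left(o,O \right)} = 2 O \left(O + o\right)$ ($W{\left(o,O \right)} = \left(O + o\right) 2 O = 2 O \left(O + o\right)$)
$M = \sqrt{3049} \approx 55.218$
$K = 94249$ ($K = \left(2 \left(-8\right) \left(-8 - 6\right) + 83\right)^{2} = \left(2 \left(-8\right) \left(-14\right) + 83\right)^{2} = \left(224 + 83\right)^{2} = 307^{2} = 94249$)
$\frac{K + M}{29453 + 36631} = \frac{94249 + \sqrt{3049}}{29453 + 36631} = \frac{94249 + \sqrt{3049}}{66084} = \left(94249 + \sqrt{3049}\right) \frac{1}{66084} = \frac{94249}{66084} + \frac{\sqrt{3049}}{66084}$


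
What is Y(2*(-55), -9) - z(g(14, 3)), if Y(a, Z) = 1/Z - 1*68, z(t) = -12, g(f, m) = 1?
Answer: -505/9 ≈ -56.111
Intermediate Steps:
Y(a, Z) = -68 + 1/Z (Y(a, Z) = 1/Z - 68 = -68 + 1/Z)
Y(2*(-55), -9) - z(g(14, 3)) = (-68 + 1/(-9)) - 1*(-12) = (-68 - ⅑) + 12 = -613/9 + 12 = -505/9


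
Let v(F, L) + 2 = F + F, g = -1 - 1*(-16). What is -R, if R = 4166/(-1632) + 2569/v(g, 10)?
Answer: -72785/816 ≈ -89.197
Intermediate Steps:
g = 15 (g = -1 + 16 = 15)
v(F, L) = -2 + 2*F (v(F, L) = -2 + (F + F) = -2 + 2*F)
R = 72785/816 (R = 4166/(-1632) + 2569/(-2 + 2*15) = 4166*(-1/1632) + 2569/(-2 + 30) = -2083/816 + 2569/28 = -2083/816 + 2569*(1/28) = -2083/816 + 367/4 = 72785/816 ≈ 89.197)
-R = -1*72785/816 = -72785/816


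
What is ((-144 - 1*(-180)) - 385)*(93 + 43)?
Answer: -47464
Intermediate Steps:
((-144 - 1*(-180)) - 385)*(93 + 43) = ((-144 + 180) - 385)*136 = (36 - 385)*136 = -349*136 = -47464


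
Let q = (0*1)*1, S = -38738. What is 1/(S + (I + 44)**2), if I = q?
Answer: -1/36802 ≈ -2.7172e-5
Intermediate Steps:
q = 0 (q = 0*1 = 0)
I = 0
1/(S + (I + 44)**2) = 1/(-38738 + (0 + 44)**2) = 1/(-38738 + 44**2) = 1/(-38738 + 1936) = 1/(-36802) = -1/36802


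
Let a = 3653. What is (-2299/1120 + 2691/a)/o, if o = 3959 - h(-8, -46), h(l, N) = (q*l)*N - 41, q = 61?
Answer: 414179/5805954560 ≈ 7.1337e-5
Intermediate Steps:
h(l, N) = -41 + 61*N*l (h(l, N) = (61*l)*N - 41 = 61*N*l - 41 = -41 + 61*N*l)
o = -18448 (o = 3959 - (-41 + 61*(-46)*(-8)) = 3959 - (-41 + 22448) = 3959 - 1*22407 = 3959 - 22407 = -18448)
(-2299/1120 + 2691/a)/o = (-2299/1120 + 2691/3653)/(-18448) = (-2299*1/1120 + 2691*(1/3653))*(-1/18448) = (-2299/1120 + 207/281)*(-1/18448) = -414179/314720*(-1/18448) = 414179/5805954560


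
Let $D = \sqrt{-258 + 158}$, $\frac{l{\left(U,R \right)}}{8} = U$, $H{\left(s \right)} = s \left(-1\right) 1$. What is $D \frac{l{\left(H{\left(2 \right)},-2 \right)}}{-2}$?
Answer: $80 i \approx 80.0 i$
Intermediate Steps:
$H{\left(s \right)} = - s$ ($H{\left(s \right)} = - s 1 = - s$)
$l{\left(U,R \right)} = 8 U$
$D = 10 i$ ($D = \sqrt{-100} = 10 i \approx 10.0 i$)
$D \frac{l{\left(H{\left(2 \right)},-2 \right)}}{-2} = 10 i \frac{8 \left(\left(-1\right) 2\right)}{-2} = 10 i 8 \left(-2\right) \left(- \frac{1}{2}\right) = 10 i \left(\left(-16\right) \left(- \frac{1}{2}\right)\right) = 10 i 8 = 80 i$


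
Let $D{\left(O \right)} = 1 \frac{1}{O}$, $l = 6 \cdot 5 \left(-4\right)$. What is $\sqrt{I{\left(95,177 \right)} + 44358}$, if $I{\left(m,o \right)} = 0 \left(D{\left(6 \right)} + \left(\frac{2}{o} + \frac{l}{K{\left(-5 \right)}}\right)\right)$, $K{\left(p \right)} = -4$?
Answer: $\sqrt{44358} \approx 210.61$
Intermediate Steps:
$l = -120$ ($l = 30 \left(-4\right) = -120$)
$D{\left(O \right)} = \frac{1}{O}$
$I{\left(m,o \right)} = 0$ ($I{\left(m,o \right)} = 0 \left(\frac{1}{6} + \left(\frac{2}{o} - \frac{120}{-4}\right)\right) = 0 \left(\frac{1}{6} + \left(\frac{2}{o} - -30\right)\right) = 0 \left(\frac{1}{6} + \left(\frac{2}{o} + 30\right)\right) = 0 \left(\frac{1}{6} + \left(30 + \frac{2}{o}\right)\right) = 0 \left(\frac{181}{6} + \frac{2}{o}\right) = 0$)
$\sqrt{I{\left(95,177 \right)} + 44358} = \sqrt{0 + 44358} = \sqrt{44358}$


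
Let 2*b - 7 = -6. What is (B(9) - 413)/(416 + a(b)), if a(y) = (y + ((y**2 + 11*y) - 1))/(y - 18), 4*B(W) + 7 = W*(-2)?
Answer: -8385/8314 ≈ -1.0085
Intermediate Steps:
B(W) = -7/4 - W/2 (B(W) = -7/4 + (W*(-2))/4 = -7/4 + (-2*W)/4 = -7/4 - W/2)
b = 1/2 (b = 7/2 + (1/2)*(-6) = 7/2 - 3 = 1/2 ≈ 0.50000)
a(y) = (-1 + y**2 + 12*y)/(-18 + y) (a(y) = (y + (-1 + y**2 + 11*y))/(-18 + y) = (-1 + y**2 + 12*y)/(-18 + y))
(B(9) - 413)/(416 + a(b)) = ((-7/4 - 1/2*9) - 413)/(416 + (-1 + (1/2)**2 + 12*(1/2))/(-18 + 1/2)) = ((-7/4 - 9/2) - 413)/(416 + (-1 + 1/4 + 6)/(-35/2)) = (-25/4 - 413)/(416 - 2/35*21/4) = -1677/(4*(416 - 3/10)) = -1677/(4*4157/10) = -1677/4*10/4157 = -8385/8314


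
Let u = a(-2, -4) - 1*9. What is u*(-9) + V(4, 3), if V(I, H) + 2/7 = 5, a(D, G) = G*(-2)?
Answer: 96/7 ≈ 13.714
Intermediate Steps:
a(D, G) = -2*G
V(I, H) = 33/7 (V(I, H) = -2/7 + 5 = 33/7)
u = -1 (u = -2*(-4) - 1*9 = 8 - 9 = -1)
u*(-9) + V(4, 3) = -1*(-9) + 33/7 = 9 + 33/7 = 96/7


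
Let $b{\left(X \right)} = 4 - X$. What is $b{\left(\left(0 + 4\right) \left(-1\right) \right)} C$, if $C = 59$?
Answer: $472$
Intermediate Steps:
$b{\left(\left(0 + 4\right) \left(-1\right) \right)} C = \left(4 - \left(0 + 4\right) \left(-1\right)\right) 59 = \left(4 - 4 \left(-1\right)\right) 59 = \left(4 - -4\right) 59 = \left(4 + 4\right) 59 = 8 \cdot 59 = 472$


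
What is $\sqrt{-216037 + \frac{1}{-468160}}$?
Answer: $\frac{i \sqrt{739838236252115}}{58520} \approx 464.8 i$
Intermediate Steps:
$\sqrt{-216037 + \frac{1}{-468160}} = \sqrt{-216037 - \frac{1}{468160}} = \sqrt{- \frac{101139881921}{468160}} = \frac{i \sqrt{739838236252115}}{58520}$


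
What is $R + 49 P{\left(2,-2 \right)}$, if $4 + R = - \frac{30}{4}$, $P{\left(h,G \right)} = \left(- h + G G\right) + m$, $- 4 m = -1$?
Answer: $\frac{395}{4} \approx 98.75$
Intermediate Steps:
$m = \frac{1}{4}$ ($m = \left(- \frac{1}{4}\right) \left(-1\right) = \frac{1}{4} \approx 0.25$)
$P{\left(h,G \right)} = \frac{1}{4} + G^{2} - h$ ($P{\left(h,G \right)} = \left(- h + G G\right) + \frac{1}{4} = \left(- h + G^{2}\right) + \frac{1}{4} = \left(G^{2} - h\right) + \frac{1}{4} = \frac{1}{4} + G^{2} - h$)
$R = - \frac{23}{2}$ ($R = -4 - \frac{30}{4} = -4 - \frac{15}{2} = - \frac{23}{2} \approx -11.5$)
$R + 49 P{\left(2,-2 \right)} = - \frac{23}{2} + 49 \left(\frac{1}{4} + \left(-2\right)^{2} - 2\right) = - \frac{23}{2} + 49 \left(\frac{1}{4} + 4 - 2\right) = - \frac{23}{2} + 49 \cdot \frac{9}{4} = - \frac{23}{2} + \frac{441}{4} = \frac{395}{4}$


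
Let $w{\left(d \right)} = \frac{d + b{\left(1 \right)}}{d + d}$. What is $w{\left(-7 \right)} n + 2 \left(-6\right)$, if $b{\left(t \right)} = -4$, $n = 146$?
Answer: $\frac{719}{7} \approx 102.71$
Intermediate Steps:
$w{\left(d \right)} = \frac{-4 + d}{2 d}$ ($w{\left(d \right)} = \frac{d - 4}{d + d} = \frac{-4 + d}{2 d}$)
$w{\left(-7 \right)} n + 2 \left(-6\right) = \frac{-4 - 7}{2 \left(-7\right)} 146 + 2 \left(-6\right) = \frac{1}{2} \left(- \frac{1}{7}\right) \left(-11\right) 146 - 12 = \frac{11}{14} \cdot 146 - 12 = \frac{803}{7} - 12 = \frac{719}{7}$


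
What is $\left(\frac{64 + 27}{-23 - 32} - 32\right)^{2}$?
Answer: $\frac{3426201}{3025} \approx 1132.6$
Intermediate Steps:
$\left(\frac{64 + 27}{-23 - 32} - 32\right)^{2} = \left(\frac{91}{-55} - 32\right)^{2} = \left(91 \left(- \frac{1}{55}\right) - 32\right)^{2} = \left(- \frac{91}{55} - 32\right)^{2} = \left(- \frac{1851}{55}\right)^{2} = \frac{3426201}{3025}$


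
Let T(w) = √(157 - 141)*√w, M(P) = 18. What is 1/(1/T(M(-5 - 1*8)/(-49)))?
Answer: 12*I*√2/7 ≈ 2.4244*I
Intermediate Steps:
T(w) = 4*√w (T(w) = √16*√w = 4*√w)
1/(1/T(M(-5 - 1*8)/(-49))) = 1/(1/(4*√(18/(-49)))) = 1/(1/(4*√(18*(-1/49)))) = 1/(1/(4*√(-18/49))) = 1/(1/(4*(3*I*√2/7))) = 1/(1/(12*I*√2/7)) = 1/(-7*I*√2/24) = 12*I*√2/7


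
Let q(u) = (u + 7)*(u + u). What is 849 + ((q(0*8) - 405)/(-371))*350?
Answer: 65247/53 ≈ 1231.1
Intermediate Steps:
q(u) = 2*u*(7 + u) (q(u) = (7 + u)*(2*u) = 2*u*(7 + u))
849 + ((q(0*8) - 405)/(-371))*350 = 849 + ((2*(0*8)*(7 + 0*8) - 405)/(-371))*350 = 849 + ((2*0*(7 + 0) - 405)*(-1/371))*350 = 849 + ((2*0*7 - 405)*(-1/371))*350 = 849 + ((0 - 405)*(-1/371))*350 = 849 - 405*(-1/371)*350 = 849 + (405/371)*350 = 849 + 20250/53 = 65247/53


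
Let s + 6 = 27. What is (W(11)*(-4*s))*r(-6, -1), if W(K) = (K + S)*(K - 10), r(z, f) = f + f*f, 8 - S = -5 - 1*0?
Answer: 0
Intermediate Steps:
S = 13 (S = 8 - (-5 - 1*0) = 8 - (-5 + 0) = 8 - 1*(-5) = 8 + 5 = 13)
s = 21 (s = -6 + 27 = 21)
r(z, f) = f + f²
W(K) = (-10 + K)*(13 + K) (W(K) = (K + 13)*(K - 10) = (13 + K)*(-10 + K) = (-10 + K)*(13 + K))
(W(11)*(-4*s))*r(-6, -1) = ((-130 + 11² + 3*11)*(-4*21))*(-(1 - 1)) = ((-130 + 121 + 33)*(-84))*(-1*0) = (24*(-84))*0 = -2016*0 = 0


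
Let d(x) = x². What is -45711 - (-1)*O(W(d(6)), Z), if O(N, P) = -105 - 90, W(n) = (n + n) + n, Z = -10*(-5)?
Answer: -45906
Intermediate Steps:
Z = 50
W(n) = 3*n (W(n) = 2*n + n = 3*n)
O(N, P) = -195
-45711 - (-1)*O(W(d(6)), Z) = -45711 - (-1)*(-195) = -45711 - 1*195 = -45711 - 195 = -45906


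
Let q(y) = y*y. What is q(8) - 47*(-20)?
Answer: 1004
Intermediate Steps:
q(y) = y²
q(8) - 47*(-20) = 8² - 47*(-20) = 64 + 940 = 1004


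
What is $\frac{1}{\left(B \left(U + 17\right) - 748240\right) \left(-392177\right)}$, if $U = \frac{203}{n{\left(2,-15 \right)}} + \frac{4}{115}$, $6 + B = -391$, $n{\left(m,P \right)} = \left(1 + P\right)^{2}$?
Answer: $\frac{3220}{953944291935903} \approx 3.3755 \cdot 10^{-12}$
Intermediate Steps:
$B = -397$ ($B = -6 - 391 = -397$)
$U = \frac{3447}{3220}$ ($U = \frac{203}{\left(1 - 15\right)^{2}} + \frac{4}{115} = \frac{203}{\left(-14\right)^{2}} + 4 \cdot \frac{1}{115} = \frac{203}{196} + \frac{4}{115} = 203 \cdot \frac{1}{196} + \frac{4}{115} = \frac{29}{28} + \frac{4}{115} = \frac{3447}{3220} \approx 1.0705$)
$\frac{1}{\left(B \left(U + 17\right) - 748240\right) \left(-392177\right)} = \frac{1}{\left(- 397 \left(\frac{3447}{3220} + 17\right) - 748240\right) \left(-392177\right)} = \frac{1}{\left(-397\right) \frac{58187}{3220} - 748240} \left(- \frac{1}{392177}\right) = \frac{1}{- \frac{23100239}{3220} - 748240} \left(- \frac{1}{392177}\right) = \frac{1}{- \frac{2432433039}{3220}} \left(- \frac{1}{392177}\right) = \left(- \frac{3220}{2432433039}\right) \left(- \frac{1}{392177}\right) = \frac{3220}{953944291935903}$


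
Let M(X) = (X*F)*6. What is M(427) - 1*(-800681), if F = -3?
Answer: 792995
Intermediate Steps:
M(X) = -18*X (M(X) = (X*(-3))*6 = -3*X*6 = -18*X)
M(427) - 1*(-800681) = -18*427 - 1*(-800681) = -7686 + 800681 = 792995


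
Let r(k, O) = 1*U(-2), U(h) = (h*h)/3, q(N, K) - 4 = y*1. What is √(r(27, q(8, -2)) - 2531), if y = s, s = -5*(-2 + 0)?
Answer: I*√22767/3 ≈ 50.296*I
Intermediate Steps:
s = 10 (s = -5*(-2) = 10)
y = 10
q(N, K) = 14 (q(N, K) = 4 + 10*1 = 4 + 10 = 14)
U(h) = h²/3 (U(h) = h²*(⅓) = h²/3)
r(k, O) = 4/3 (r(k, O) = 1*((⅓)*(-2)²) = 1*((⅓)*4) = 1*(4/3) = 4/3)
√(r(27, q(8, -2)) - 2531) = √(4/3 - 2531) = √(-7589/3) = I*√22767/3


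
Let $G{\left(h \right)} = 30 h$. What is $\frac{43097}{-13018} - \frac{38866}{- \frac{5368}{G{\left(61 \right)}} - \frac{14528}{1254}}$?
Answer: $\frac{66008976472}{24688637} \approx 2673.7$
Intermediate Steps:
$\frac{43097}{-13018} - \frac{38866}{- \frac{5368}{G{\left(61 \right)}} - \frac{14528}{1254}} = \frac{43097}{-13018} - \frac{38866}{- \frac{5368}{30 \cdot 61} - \frac{14528}{1254}} = 43097 \left(- \frac{1}{13018}\right) - \frac{38866}{- \frac{5368}{1830} - \frac{7264}{627}} = - \frac{43097}{13018} - \frac{38866}{\left(-5368\right) \frac{1}{1830} - \frac{7264}{627}} = - \frac{43097}{13018} - \frac{38866}{- \frac{44}{15} - \frac{7264}{627}} = - \frac{43097}{13018} - \frac{38866}{- \frac{15172}{1045}} = - \frac{43097}{13018} - - \frac{20307485}{7586} = - \frac{43097}{13018} + \frac{20307485}{7586} = \frac{66008976472}{24688637}$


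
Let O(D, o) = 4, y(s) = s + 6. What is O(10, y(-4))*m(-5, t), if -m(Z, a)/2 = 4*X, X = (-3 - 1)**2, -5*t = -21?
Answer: -512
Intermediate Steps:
y(s) = 6 + s
t = 21/5 (t = -1/5*(-21) = 21/5 ≈ 4.2000)
X = 16 (X = (-4)**2 = 16)
m(Z, a) = -128 (m(Z, a) = -8*16 = -2*64 = -128)
O(10, y(-4))*m(-5, t) = 4*(-128) = -512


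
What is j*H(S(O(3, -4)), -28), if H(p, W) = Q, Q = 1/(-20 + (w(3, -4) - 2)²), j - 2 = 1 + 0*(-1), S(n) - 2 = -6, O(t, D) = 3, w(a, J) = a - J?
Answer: ⅗ ≈ 0.60000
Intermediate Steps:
S(n) = -4 (S(n) = 2 - 6 = -4)
j = 3 (j = 2 + (1 + 0*(-1)) = 2 + (1 + 0) = 2 + 1 = 3)
Q = ⅕ (Q = 1/(-20 + ((3 - 1*(-4)) - 2)²) = 1/(-20 + ((3 + 4) - 2)²) = 1/(-20 + (7 - 2)²) = 1/(-20 + 5²) = 1/(-20 + 25) = 1/5 = ⅕ ≈ 0.20000)
H(p, W) = ⅕
j*H(S(O(3, -4)), -28) = 3*(⅕) = ⅗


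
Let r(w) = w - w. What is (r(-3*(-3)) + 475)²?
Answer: 225625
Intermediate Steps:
r(w) = 0
(r(-3*(-3)) + 475)² = (0 + 475)² = 475² = 225625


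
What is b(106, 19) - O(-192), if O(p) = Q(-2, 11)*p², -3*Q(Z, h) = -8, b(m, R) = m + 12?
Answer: -98186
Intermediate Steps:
b(m, R) = 12 + m
Q(Z, h) = 8/3 (Q(Z, h) = -⅓*(-8) = 8/3)
O(p) = 8*p²/3
b(106, 19) - O(-192) = (12 + 106) - 8*(-192)²/3 = 118 - 8*36864/3 = 118 - 1*98304 = 118 - 98304 = -98186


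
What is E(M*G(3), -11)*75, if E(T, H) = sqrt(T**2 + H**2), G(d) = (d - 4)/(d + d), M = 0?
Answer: 825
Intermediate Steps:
G(d) = (-4 + d)/(2*d) (G(d) = (-4 + d)/((2*d)) = (-4 + d)*(1/(2*d)) = (-4 + d)/(2*d))
E(T, H) = sqrt(H**2 + T**2)
E(M*G(3), -11)*75 = sqrt((-11)**2 + (0*((1/2)*(-4 + 3)/3))**2)*75 = sqrt(121 + (0*((1/2)*(1/3)*(-1)))**2)*75 = sqrt(121 + (0*(-1/6))**2)*75 = sqrt(121 + 0**2)*75 = sqrt(121 + 0)*75 = sqrt(121)*75 = 11*75 = 825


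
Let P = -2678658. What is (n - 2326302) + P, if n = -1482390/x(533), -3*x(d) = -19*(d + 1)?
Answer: -8464128555/1691 ≈ -5.0054e+6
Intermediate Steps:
x(d) = 19/3 + 19*d/3 (x(d) = -(-19)*(d + 1)/3 = -(-19)*(1 + d)/3 = -(-19 - 19*d)/3 = 19/3 + 19*d/3)
n = -741195/1691 (n = -1482390/(19/3 + (19/3)*533) = -1482390/(19/3 + 10127/3) = -1482390/3382 = -1482390*1/3382 = -741195/1691 ≈ -438.32)
(n - 2326302) + P = (-741195/1691 - 2326302) - 2678658 = -3934517877/1691 - 2678658 = -8464128555/1691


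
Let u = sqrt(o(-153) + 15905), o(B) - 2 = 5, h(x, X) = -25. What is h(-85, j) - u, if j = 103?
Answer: -25 - 6*sqrt(442) ≈ -151.14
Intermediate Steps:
o(B) = 7 (o(B) = 2 + 5 = 7)
u = 6*sqrt(442) (u = sqrt(7 + 15905) = sqrt(15912) = 6*sqrt(442) ≈ 126.14)
h(-85, j) - u = -25 - 6*sqrt(442)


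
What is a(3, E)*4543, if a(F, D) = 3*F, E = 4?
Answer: 40887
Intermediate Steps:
a(3, E)*4543 = (3*3)*4543 = 9*4543 = 40887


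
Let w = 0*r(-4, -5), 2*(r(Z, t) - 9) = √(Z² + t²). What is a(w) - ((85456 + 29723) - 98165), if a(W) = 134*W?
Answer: -17014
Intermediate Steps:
r(Z, t) = 9 + √(Z² + t²)/2
w = 0 (w = 0*(9 + √((-4)² + (-5)²)/2) = 0*(9 + √(16 + 25)/2) = 0*(9 + √41/2) = 0)
a(w) - ((85456 + 29723) - 98165) = 134*0 - ((85456 + 29723) - 98165) = 0 - (115179 - 98165) = 0 - 1*17014 = 0 - 17014 = -17014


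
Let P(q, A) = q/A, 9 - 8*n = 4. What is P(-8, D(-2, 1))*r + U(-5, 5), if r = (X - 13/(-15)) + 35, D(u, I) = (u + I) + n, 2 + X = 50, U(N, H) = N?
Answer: 80287/45 ≈ 1784.2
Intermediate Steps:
n = 5/8 (n = 9/8 - ⅛*4 = 9/8 - ½ = 5/8 ≈ 0.62500)
X = 48 (X = -2 + 50 = 48)
D(u, I) = 5/8 + I + u (D(u, I) = (u + I) + 5/8 = (I + u) + 5/8 = 5/8 + I + u)
r = 1258/15 (r = (48 - 13/(-15)) + 35 = (48 - 13*(-1/15)) + 35 = (48 + 13/15) + 35 = 733/15 + 35 = 1258/15 ≈ 83.867)
P(-8, D(-2, 1))*r + U(-5, 5) = -8/(5/8 + 1 - 2)*(1258/15) - 5 = -8/(-3/8)*(1258/15) - 5 = -8*(-8/3)*(1258/15) - 5 = (64/3)*(1258/15) - 5 = 80512/45 - 5 = 80287/45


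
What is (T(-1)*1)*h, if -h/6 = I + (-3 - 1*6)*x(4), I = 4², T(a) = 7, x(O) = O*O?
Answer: 5376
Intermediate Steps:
x(O) = O²
I = 16
h = 768 (h = -6*(16 + (-3 - 1*6)*4²) = -6*(16 + (-3 - 6)*16) = -6*(16 - 9*16) = -6*(16 - 144) = -6*(-128) = 768)
(T(-1)*1)*h = (7*1)*768 = 7*768 = 5376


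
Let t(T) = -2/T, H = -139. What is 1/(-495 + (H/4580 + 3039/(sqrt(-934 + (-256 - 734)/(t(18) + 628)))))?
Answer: -3431211660905080/1766976209065814789 + 15936819900*I*sqrt(1867282534)/1766976209065814789 ≈ -0.0019419 + 0.00038974*I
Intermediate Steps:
1/(-495 + (H/4580 + 3039/(sqrt(-934 + (-256 - 734)/(t(18) + 628))))) = 1/(-495 + (-139/4580 + 3039/(sqrt(-934 + (-256 - 734)/(-2/18 + 628))))) = 1/(-495 + (-139*1/4580 + 3039/(sqrt(-934 - 990/(-2*1/18 + 628))))) = 1/(-495 + (-139/4580 + 3039/(sqrt(-934 - 990/(-1/9 + 628))))) = 1/(-495 + (-139/4580 + 3039/(sqrt(-934 - 990/5651/9)))) = 1/(-495 + (-139/4580 + 3039/(sqrt(-934 - 990*9/5651)))) = 1/(-495 + (-139/4580 + 3039/(sqrt(-934 - 8910/5651)))) = 1/(-495 + (-139/4580 + 3039/(sqrt(-5286944/5651)))) = 1/(-495 + (-139/4580 + 3039/((4*I*sqrt(1867282534)/5651)))) = 1/(-495 + (-139/4580 + 3039*(-I*sqrt(1867282534)/1321736))) = 1/(-495 + (-139/4580 - 3039*I*sqrt(1867282534)/1321736)) = 1/(-2267239/4580 - 3039*I*sqrt(1867282534)/1321736)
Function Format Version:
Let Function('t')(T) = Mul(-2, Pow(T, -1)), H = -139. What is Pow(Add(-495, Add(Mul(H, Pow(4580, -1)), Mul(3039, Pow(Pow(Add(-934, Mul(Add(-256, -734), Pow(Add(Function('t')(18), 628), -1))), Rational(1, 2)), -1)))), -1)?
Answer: Add(Rational(-3431211660905080, 1766976209065814789), Mul(Rational(15936819900, 1766976209065814789), I, Pow(1867282534, Rational(1, 2)))) ≈ Add(-0.0019419, Mul(0.00038974, I))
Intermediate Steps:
Pow(Add(-495, Add(Mul(H, Pow(4580, -1)), Mul(3039, Pow(Pow(Add(-934, Mul(Add(-256, -734), Pow(Add(Function('t')(18), 628), -1))), Rational(1, 2)), -1)))), -1) = Pow(Add(-495, Add(Mul(-139, Pow(4580, -1)), Mul(3039, Pow(Pow(Add(-934, Mul(Add(-256, -734), Pow(Add(Mul(-2, Pow(18, -1)), 628), -1))), Rational(1, 2)), -1)))), -1) = Pow(Add(-495, Add(Mul(-139, Rational(1, 4580)), Mul(3039, Pow(Pow(Add(-934, Mul(-990, Pow(Add(Mul(-2, Rational(1, 18)), 628), -1))), Rational(1, 2)), -1)))), -1) = Pow(Add(-495, Add(Rational(-139, 4580), Mul(3039, Pow(Pow(Add(-934, Mul(-990, Pow(Add(Rational(-1, 9), 628), -1))), Rational(1, 2)), -1)))), -1) = Pow(Add(-495, Add(Rational(-139, 4580), Mul(3039, Pow(Pow(Add(-934, Mul(-990, Pow(Rational(5651, 9), -1))), Rational(1, 2)), -1)))), -1) = Pow(Add(-495, Add(Rational(-139, 4580), Mul(3039, Pow(Pow(Add(-934, Mul(-990, Rational(9, 5651))), Rational(1, 2)), -1)))), -1) = Pow(Add(-495, Add(Rational(-139, 4580), Mul(3039, Pow(Pow(Add(-934, Rational(-8910, 5651)), Rational(1, 2)), -1)))), -1) = Pow(Add(-495, Add(Rational(-139, 4580), Mul(3039, Pow(Pow(Rational(-5286944, 5651), Rational(1, 2)), -1)))), -1) = Pow(Add(-495, Add(Rational(-139, 4580), Mul(3039, Pow(Mul(Rational(4, 5651), I, Pow(1867282534, Rational(1, 2))), -1)))), -1) = Pow(Add(-495, Add(Rational(-139, 4580), Mul(3039, Mul(Rational(-1, 1321736), I, Pow(1867282534, Rational(1, 2)))))), -1) = Pow(Add(-495, Add(Rational(-139, 4580), Mul(Rational(-3039, 1321736), I, Pow(1867282534, Rational(1, 2))))), -1) = Pow(Add(Rational(-2267239, 4580), Mul(Rational(-3039, 1321736), I, Pow(1867282534, Rational(1, 2)))), -1)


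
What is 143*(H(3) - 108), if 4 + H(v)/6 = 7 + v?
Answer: -10296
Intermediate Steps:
H(v) = 18 + 6*v (H(v) = -24 + 6*(7 + v) = -24 + (42 + 6*v) = 18 + 6*v)
143*(H(3) - 108) = 143*((18 + 6*3) - 108) = 143*((18 + 18) - 108) = 143*(36 - 108) = 143*(-72) = -10296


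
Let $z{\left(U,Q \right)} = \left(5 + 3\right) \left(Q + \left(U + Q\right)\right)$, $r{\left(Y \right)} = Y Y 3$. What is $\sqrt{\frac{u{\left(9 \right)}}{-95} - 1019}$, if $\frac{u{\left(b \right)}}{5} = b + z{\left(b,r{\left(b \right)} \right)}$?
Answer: $\frac{i \sqrt{443270}}{19} \approx 35.041 i$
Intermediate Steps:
$r{\left(Y \right)} = 3 Y^{2}$ ($r{\left(Y \right)} = Y^{2} \cdot 3 = 3 Y^{2}$)
$z{\left(U,Q \right)} = 8 U + 16 Q$ ($z{\left(U,Q \right)} = 8 \left(Q + \left(Q + U\right)\right) = 8 \left(U + 2 Q\right) = 8 U + 16 Q$)
$u{\left(b \right)} = 45 b + 240 b^{2}$ ($u{\left(b \right)} = 5 \left(b + \left(8 b + 16 \cdot 3 b^{2}\right)\right) = 5 \left(b + \left(8 b + 48 b^{2}\right)\right) = 5 \left(9 b + 48 b^{2}\right) = 45 b + 240 b^{2}$)
$\sqrt{\frac{u{\left(9 \right)}}{-95} - 1019} = \sqrt{\frac{15 \cdot 9 \left(3 + 16 \cdot 9\right)}{-95} - 1019} = \sqrt{15 \cdot 9 \left(3 + 144\right) \left(- \frac{1}{95}\right) - 1019} = \sqrt{15 \cdot 9 \cdot 147 \left(- \frac{1}{95}\right) - 1019} = \sqrt{19845 \left(- \frac{1}{95}\right) - 1019} = \sqrt{- \frac{3969}{19} - 1019} = \sqrt{- \frac{23330}{19}} = \frac{i \sqrt{443270}}{19}$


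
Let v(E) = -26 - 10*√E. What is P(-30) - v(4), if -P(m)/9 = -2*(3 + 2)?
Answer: 136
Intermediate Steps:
P(m) = 90 (P(m) = -(-18)*(3 + 2) = -(-18)*5 = -9*(-10) = 90)
P(-30) - v(4) = 90 - (-26 - 10*√4) = 90 - (-26 - 10*2) = 90 - (-26 - 20) = 90 - 1*(-46) = 90 + 46 = 136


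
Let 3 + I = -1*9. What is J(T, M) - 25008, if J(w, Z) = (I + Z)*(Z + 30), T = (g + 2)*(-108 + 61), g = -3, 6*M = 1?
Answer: -913139/36 ≈ -25365.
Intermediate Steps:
M = ⅙ (M = (⅙)*1 = ⅙ ≈ 0.16667)
I = -12 (I = -3 - 1*9 = -3 - 9 = -12)
T = 47 (T = (-3 + 2)*(-108 + 61) = -1*(-47) = 47)
J(w, Z) = (-12 + Z)*(30 + Z) (J(w, Z) = (-12 + Z)*(Z + 30) = (-12 + Z)*(30 + Z))
J(T, M) - 25008 = (-360 + (⅙)² + 18*(⅙)) - 25008 = (-360 + 1/36 + 3) - 25008 = -12851/36 - 25008 = -913139/36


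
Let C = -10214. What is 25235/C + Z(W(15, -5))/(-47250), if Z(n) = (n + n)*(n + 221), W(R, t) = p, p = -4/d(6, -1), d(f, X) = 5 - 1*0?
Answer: -4953146473/2010881250 ≈ -2.4632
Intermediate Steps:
d(f, X) = 5 (d(f, X) = 5 + 0 = 5)
p = -⅘ (p = -4/5 = -4*⅕ = -⅘ ≈ -0.80000)
W(R, t) = -⅘
Z(n) = 2*n*(221 + n) (Z(n) = (2*n)*(221 + n) = 2*n*(221 + n))
25235/C + Z(W(15, -5))/(-47250) = 25235/(-10214) + (2*(-⅘)*(221 - ⅘))/(-47250) = 25235*(-1/10214) + (2*(-⅘)*(1101/5))*(-1/47250) = -25235/10214 - 8808/25*(-1/47250) = -25235/10214 + 1468/196875 = -4953146473/2010881250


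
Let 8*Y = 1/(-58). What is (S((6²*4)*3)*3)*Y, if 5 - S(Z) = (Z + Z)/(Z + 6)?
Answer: -663/33872 ≈ -0.019574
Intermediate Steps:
S(Z) = 5 - 2*Z/(6 + Z) (S(Z) = 5 - (Z + Z)/(Z + 6) = 5 - 2*Z/(6 + Z))
Y = -1/464 (Y = (⅛)/(-58) = (⅛)*(-1/58) = -1/464 ≈ -0.0021552)
(S((6²*4)*3)*3)*Y = ((3*(10 + (6²*4)*3)/(6 + (6²*4)*3))*3)*(-1/464) = ((3*(10 + (36*4)*3)/(6 + (36*4)*3))*3)*(-1/464) = ((3*(10 + 144*3)/(6 + 144*3))*3)*(-1/464) = ((3*(10 + 432)/(6 + 432))*3)*(-1/464) = ((3*442/438)*3)*(-1/464) = ((3*(1/438)*442)*3)*(-1/464) = ((221/73)*3)*(-1/464) = (663/73)*(-1/464) = -663/33872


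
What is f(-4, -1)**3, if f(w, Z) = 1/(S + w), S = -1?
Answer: -1/125 ≈ -0.0080000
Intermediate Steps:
f(w, Z) = 1/(-1 + w)
f(-4, -1)**3 = (1/(-1 - 4))**3 = (1/(-5))**3 = (-1/5)**3 = -1/125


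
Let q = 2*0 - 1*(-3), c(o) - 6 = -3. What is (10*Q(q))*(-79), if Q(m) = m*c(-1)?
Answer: -7110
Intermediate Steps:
c(o) = 3 (c(o) = 6 - 3 = 3)
q = 3 (q = 0 + 3 = 3)
Q(m) = 3*m (Q(m) = m*3 = 3*m)
(10*Q(q))*(-79) = (10*(3*3))*(-79) = (10*9)*(-79) = 90*(-79) = -7110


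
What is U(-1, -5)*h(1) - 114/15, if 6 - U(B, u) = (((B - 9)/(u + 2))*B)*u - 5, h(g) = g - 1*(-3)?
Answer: -454/15 ≈ -30.267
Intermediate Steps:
h(g) = 3 + g (h(g) = g + 3 = 3 + g)
U(B, u) = 11 - B*u*(-9 + B)/(2 + u) (U(B, u) = 6 - ((((B - 9)/(u + 2))*B)*u - 5) = 6 - ((((-9 + B)/(2 + u))*B)*u - 5) = 6 - ((B*(-9 + B)/(2 + u))*u - 5) = 6 - (B*u*(-9 + B)/(2 + u) - 5) = 6 - (-5 + B*u*(-9 + B)/(2 + u)) = 6 + (5 - B*u*(-9 + B)/(2 + u)) = 11 - B*u*(-9 + B)/(2 + u))
U(-1, -5)*h(1) - 114/15 = ((22 + 11*(-5) - 1*(-5)*(-1)² + 9*(-1)*(-5))/(2 - 5))*(3 + 1) - 114/15 = ((22 - 55 - 1*(-5)*1 + 45)/(-3))*4 - 114*1/15 = -(22 - 55 + 5 + 45)/3*4 - 38/5 = -⅓*17*4 - 38/5 = -17/3*4 - 38/5 = -68/3 - 38/5 = -454/15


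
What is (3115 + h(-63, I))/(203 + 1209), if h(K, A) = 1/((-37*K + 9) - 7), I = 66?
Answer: 1816824/823549 ≈ 2.2061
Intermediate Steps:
h(K, A) = 1/(2 - 37*K) (h(K, A) = 1/((9 - 37*K) - 7) = 1/(2 - 37*K))
(3115 + h(-63, I))/(203 + 1209) = (3115 - 1/(-2 + 37*(-63)))/(203 + 1209) = (3115 - 1/(-2 - 2331))/1412 = (3115 - 1/(-2333))*(1/1412) = (3115 - 1*(-1/2333))*(1/1412) = (3115 + 1/2333)*(1/1412) = (7267296/2333)*(1/1412) = 1816824/823549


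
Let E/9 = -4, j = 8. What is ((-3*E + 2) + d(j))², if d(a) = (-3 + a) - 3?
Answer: 12544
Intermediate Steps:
E = -36 (E = 9*(-4) = -36)
d(a) = -6 + a
((-3*E + 2) + d(j))² = ((-3*(-36) + 2) + (-6 + 8))² = ((108 + 2) + 2)² = (110 + 2)² = 112² = 12544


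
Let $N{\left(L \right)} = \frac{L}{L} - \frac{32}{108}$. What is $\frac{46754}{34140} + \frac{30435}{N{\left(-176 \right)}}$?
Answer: $\frac{14027631313}{324330} \approx 43251.0$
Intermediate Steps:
$N{\left(L \right)} = \frac{19}{27}$ ($N{\left(L \right)} = 1 - \frac{8}{27} = \frac{19}{27}$)
$\frac{46754}{34140} + \frac{30435}{N{\left(-176 \right)}} = \frac{46754}{34140} + \frac{30435}{\frac{19}{27}} = 46754 \cdot \frac{1}{34140} + 30435 \cdot \frac{27}{19} = \frac{23377}{17070} + \frac{821745}{19} = \frac{14027631313}{324330}$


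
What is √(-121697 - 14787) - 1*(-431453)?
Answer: 431453 + 2*I*√34121 ≈ 4.3145e+5 + 369.44*I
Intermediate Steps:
√(-121697 - 14787) - 1*(-431453) = √(-136484) + 431453 = 2*I*√34121 + 431453 = 431453 + 2*I*√34121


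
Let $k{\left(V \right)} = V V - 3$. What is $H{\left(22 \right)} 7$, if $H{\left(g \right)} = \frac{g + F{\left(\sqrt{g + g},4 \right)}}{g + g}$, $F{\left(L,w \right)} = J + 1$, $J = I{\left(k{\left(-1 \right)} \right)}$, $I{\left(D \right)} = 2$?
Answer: $\frac{175}{44} \approx 3.9773$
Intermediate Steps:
$k{\left(V \right)} = -3 + V^{2}$ ($k{\left(V \right)} = V^{2} - 3 = -3 + V^{2}$)
$J = 2$
$F{\left(L,w \right)} = 3$ ($F{\left(L,w \right)} = 2 + 1 = 3$)
$H{\left(g \right)} = \frac{3 + g}{2 g}$ ($H{\left(g \right)} = \frac{g + 3}{g + g} = \frac{3 + g}{2 g}$)
$H{\left(22 \right)} 7 = \frac{3 + 22}{2 \cdot 22} \cdot 7 = \frac{1}{2} \cdot \frac{1}{22} \cdot 25 \cdot 7 = \frac{25}{44} \cdot 7 = \frac{175}{44}$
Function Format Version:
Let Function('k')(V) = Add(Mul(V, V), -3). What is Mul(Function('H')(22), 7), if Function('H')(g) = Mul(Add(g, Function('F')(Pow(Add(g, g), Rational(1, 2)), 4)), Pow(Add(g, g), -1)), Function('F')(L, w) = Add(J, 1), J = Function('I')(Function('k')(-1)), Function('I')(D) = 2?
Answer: Rational(175, 44) ≈ 3.9773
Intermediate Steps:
Function('k')(V) = Add(-3, Pow(V, 2)) (Function('k')(V) = Add(Pow(V, 2), -3) = Add(-3, Pow(V, 2)))
J = 2
Function('F')(L, w) = 3 (Function('F')(L, w) = Add(2, 1) = 3)
Function('H')(g) = Mul(Rational(1, 2), Pow(g, -1), Add(3, g)) (Function('H')(g) = Mul(Add(g, 3), Pow(Add(g, g), -1)) = Mul(Add(3, g), Pow(Mul(2, g), -1)) = Mul(Add(3, g), Mul(Rational(1, 2), Pow(g, -1))) = Mul(Rational(1, 2), Pow(g, -1), Add(3, g)))
Mul(Function('H')(22), 7) = Mul(Mul(Rational(1, 2), Pow(22, -1), Add(3, 22)), 7) = Mul(Mul(Rational(1, 2), Rational(1, 22), 25), 7) = Mul(Rational(25, 44), 7) = Rational(175, 44)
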